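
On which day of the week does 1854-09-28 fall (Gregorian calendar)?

January 1, 1854 is a Sunday.
September 28 is day 271 of the year, i.e. 270 days after Jan 1.
270 mod 7 = 4, so advance 4 weekdays from Sunday: Thursday.

Thursday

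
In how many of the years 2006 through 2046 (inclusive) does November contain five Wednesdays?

November has 30 days; it has five Wednesdays when Wednesday falls among the first (month-length − 28) days — i.e. when November 1 is one of Wednesday/Tuesday.
November 1 by year: 2006:Wed✓ 2007:Thu 2008:Sat 2009:Sun 2010:Mon 2011:Tue✓ 2012:Thu 2013:Fri 2014:Sat 2015:Sun 2016:Tue✓ 2017:Wed✓ 2018:Thu 2019:Fri 2020:Sun …(11 more)… 2032:Mon 2033:Tue✓ 2034:Wed✓ 2035:Thu 2036:Sat 2037:Sun 2038:Mon 2039:Tue✓ 2040:Thu 2041:Fri 2042:Sat 2043:Sun 2044:Tue✓ 2045:Wed✓ 2046:Thu
Years with five Wednesdays: 2006, 2011, 2016, 2017, 2022, 2023, 2028, 2033, 2034, 2039, 2044, 2045 → 12.

12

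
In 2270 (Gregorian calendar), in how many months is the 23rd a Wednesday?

Check the 23rd of each month of 2270: Jan 23: Sun, Feb 23: Wed, Mar 23: Wed, Apr 23: Sat, May 23: Mon, Jun 23: Thu, Jul 23: Sat, Aug 23: Tue, Sep 23: Fri, Oct 23: Sun, Nov 23: Wed, Dec 23: Fri.
Wednesday occurs in February, March, November — 3 months.

3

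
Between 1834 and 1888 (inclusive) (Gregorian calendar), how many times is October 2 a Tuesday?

Track October 2's weekday year by year (advancing +1, or +2 across a Feb 29):
  1834: Thu  1835: Fri (+1)  1836: Sun (+2)  1837: Mon (+1)  1838: Tue (+1) ✓
  1839: Wed (+1)  1840: Fri (+2)  1841: Sat (+1)  1842: Sun (+1)  1843: Mon (+1)
  1844: Wed (+2)  1845: Thu (+1)  1846: Fri (+1)  1847: Sat (+1)  … (27 more years) …
  1875: Sat (+1)  1876: Mon (+2)  1877: Tue (+1) ✓  1878: Wed (+1)  1879: Thu (+1)
  1880: Sat (+2)  1881: Sun (+1)  1882: Mon (+1)  1883: Tue (+1) ✓  1884: Thu (+2)
  1885: Fri (+1)  1886: Sat (+1)  1887: Sun (+1)  1888: Tue (+2) ✓
Tuesday years: 1838, 1849, 1855, 1860, 1866, 1877, 1883, 1888 — 8 in total.

8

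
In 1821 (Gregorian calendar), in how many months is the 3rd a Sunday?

1

Check the 3rd of each month of 1821: Jan 3: Wed, Feb 3: Sat, Mar 3: Sat, Apr 3: Tue, May 3: Thu, Jun 3: Sun, Jul 3: Tue, Aug 3: Fri, Sep 3: Mon, Oct 3: Wed, Nov 3: Sat, Dec 3: Mon.
Sunday occurs in June — 1 month.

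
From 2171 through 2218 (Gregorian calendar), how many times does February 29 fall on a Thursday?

2

Leap years in 2171–2218: 11 of them.
Feb 29 weekday advances by 5 (mod 7) from one leap year to the next four years later (or differs when a century non-leap intervenes).
Leap-day weekdays: 2172:Sat 2176:Thu✓ 2180:Tue 2184:Sun 2188:Fri 2192:Wed 2196:Mon 2204:Wed 2208:Mon 2212:Sat 2216:Thu✓
Thursday: 2176, 2216 → 2.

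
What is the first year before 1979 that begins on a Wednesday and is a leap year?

1964

Jan 1 advances by 2 weekdays after a leap year and by 1 after a common year.
1979: Jan 1 is Monday.
1978: Sunday
1977: Saturday
1976: Thursday (leap)
1975: Wednesday
1974: Tuesday
1973: Monday
1972: Saturday (leap)
1971: Friday
1970: Thursday
1969: Wednesday
1968: Monday (leap)
1967: Sunday
1966: Saturday
1965: Friday
1964: Wednesday (leap)
1964 begins on a Wednesday and is a leap year.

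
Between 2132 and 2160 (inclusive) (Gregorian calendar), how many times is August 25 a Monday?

5

Track August 25's weekday year by year (advancing +1, or +2 across a Feb 29):
  2132: Mon ✓  2133: Tue (+1)  2134: Wed (+1)  2135: Thu (+1)  2136: Sat (+2)
  2137: Sun (+1)  2138: Mon (+1) ✓  2139: Tue (+1)  2140: Thu (+2)  2141: Fri (+1)
  2142: Sat (+1)  2143: Sun (+1)  2144: Tue (+2)  2145: Wed (+1)  2146: Thu (+1)
  2147: Fri (+1)  2148: Sun (+2)  2149: Mon (+1) ✓  2150: Tue (+1)  2151: Wed (+1)
  2152: Fri (+2)  2153: Sat (+1)  2154: Sun (+1)  2155: Mon (+1) ✓  2156: Wed (+2)
  2157: Thu (+1)  2158: Fri (+1)  2159: Sat (+1)  2160: Mon (+2) ✓
Monday years: 2132, 2138, 2149, 2155, 2160 — 5 in total.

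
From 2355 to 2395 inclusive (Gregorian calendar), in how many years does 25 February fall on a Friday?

Track 25 February's weekday year by year (advancing +1, or +2 across a Feb 29):
  2355: Fri ✓  2356: Sat (+1)  2357: Mon (+2)  2358: Tue (+1)  2359: Wed (+1)
  2360: Thu (+1)  2361: Sat (+2)  2362: Sun (+1)  2363: Mon (+1)  2364: Tue (+1)
  2365: Thu (+2)  2366: Fri (+1) ✓  2367: Sat (+1)  2368: Sun (+1)  … (13 more years) …
  2382: Thu (+1)  2383: Fri (+1) ✓  2384: Sat (+1)  2385: Mon (+2)  2386: Tue (+1)
  2387: Wed (+1)  2388: Thu (+1)  2389: Sat (+2)  2390: Sun (+1)  2391: Mon (+1)
  2392: Tue (+1)  2393: Thu (+2)  2394: Fri (+1) ✓  2395: Sat (+1)
Friday years: 2355, 2366, 2372, 2377, 2383, 2394 — 6 in total.

6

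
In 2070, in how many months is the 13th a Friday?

Check the 13th of each month of 2070: Jan 13: Mon, Feb 13: Thu, Mar 13: Thu, Apr 13: Sun, May 13: Tue, Jun 13: Fri, Jul 13: Sun, Aug 13: Wed, Sep 13: Sat, Oct 13: Mon, Nov 13: Thu, Dec 13: Sat.
Friday occurs in June — 1 month.

1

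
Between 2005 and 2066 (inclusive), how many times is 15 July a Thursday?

9

Track 15 July's weekday year by year (advancing +1, or +2 across a Feb 29):
  2005: Fri  2006: Sat (+1)  2007: Sun (+1)  2008: Tue (+2)  2009: Wed (+1)
  2010: Thu (+1) ✓  2011: Fri (+1)  2012: Sun (+2)  2013: Mon (+1)  2014: Tue (+1)
  2015: Wed (+1)  2016: Fri (+2)  2017: Sat (+1)  2018: Sun (+1)  … (34 more years) …
  2053: Tue (+1)  2054: Wed (+1)  2055: Thu (+1) ✓  2056: Sat (+2)  2057: Sun (+1)
  2058: Mon (+1)  2059: Tue (+1)  2060: Thu (+2) ✓  2061: Fri (+1)  2062: Sat (+1)
  2063: Sun (+1)  2064: Tue (+2)  2065: Wed (+1)  2066: Thu (+1) ✓
Thursday years: 2010, 2021, 2027, 2032, 2038, 2049, 2055, 2060, 2066 — 9 in total.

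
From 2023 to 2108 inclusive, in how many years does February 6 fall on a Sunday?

Track February 6's weekday year by year (advancing +1, or +2 across a Feb 29):
  2023: Mon  2024: Tue (+1)  2025: Thu (+2)  2026: Fri (+1)  2027: Sat (+1)
  2028: Sun (+1) ✓  2029: Tue (+2)  2030: Wed (+1)  2031: Thu (+1)  2032: Fri (+1)
  2033: Sun (+2) ✓  2034: Mon (+1)  2035: Tue (+1)  2036: Wed (+1)  … (58 more years) …
  2095: Sun (+1) ✓  2096: Mon (+1)  2097: Wed (+2)  2098: Thu (+1)  2099: Fri (+1)
  2100: Sat (+1)  2101: Sun (+1) ✓  2102: Mon (+1)  2103: Tue (+1)  2104: Wed (+1)
  2105: Fri (+2)  2106: Sat (+1)  2107: Sun (+1) ✓  2108: Mon (+1)
Sunday years: 2028, 2033, 2039, 2050, 2056, 2061, 2067, 2078, 2084, 2089, 2095, 2101, 2107 — 13 in total.

13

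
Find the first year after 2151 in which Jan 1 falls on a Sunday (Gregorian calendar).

Jan 1 advances by 2 weekdays after a leap year and by 1 after a common year.
2151: Jan 1 is Friday.
2152: Saturday (leap)
2153: Monday
2154: Tuesday
2155: Wednesday
2156: Thursday (leap)
2157: Saturday
2158: Sunday
2158 begins on a Sunday

2158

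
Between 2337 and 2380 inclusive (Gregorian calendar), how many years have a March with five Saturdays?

March has 31 days; it has five Saturdays when Saturday falls among the first (month-length − 28) days — i.e. when March 1 is one of Saturday/Friday/Thursday.
March 1 by year: 2337:Mon 2338:Tue 2339:Wed 2340:Fri✓ 2341:Sat✓ 2342:Sun 2343:Mon 2344:Wed 2345:Thu✓ 2346:Fri✓ 2347:Sat✓ 2348:Mon 2349:Tue 2350:Wed 2351:Thu✓ …(14 more)… 2366:Tue 2367:Wed 2368:Fri✓ 2369:Sat✓ 2370:Sun 2371:Mon 2372:Wed 2373:Thu✓ 2374:Fri✓ 2375:Sat✓ 2376:Mon 2377:Tue 2378:Wed 2379:Thu✓ 2380:Sat✓
Years with five Saturdays: 2340, 2341, 2345, 2346, 2347, 2351, 2352, 2356, 2357, 2358, 2362, 2363, 2368, 2369, 2373, 2374, 2375, 2379, 2380 → 19.

19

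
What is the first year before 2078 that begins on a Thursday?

Jan 1 advances by 2 weekdays after a leap year and by 1 after a common year.
2078: Jan 1 is Saturday.
2077: Friday
2076: Wednesday (leap)
2075: Tuesday
2074: Monday
2073: Sunday
2072: Friday (leap)
2071: Thursday
2071 begins on a Thursday

2071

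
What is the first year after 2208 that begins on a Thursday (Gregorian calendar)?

Jan 1 advances by 2 weekdays after a leap year and by 1 after a common year.
2208: Jan 1 is Friday (leap).
2209: Sunday
2210: Monday
2211: Tuesday
2212: Wednesday (leap)
2213: Friday
2214: Saturday
2215: Sunday
2216: Monday (leap)
2217: Wednesday
2218: Thursday
2218 begins on a Thursday

2218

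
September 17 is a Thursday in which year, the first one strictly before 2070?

2065

From one year to the next, a fixed date's weekday advances by 1, or by 2 when a Feb 29 lies between the two dates.
2070: September 17 is Wednesday.
2069: Tuesday (−1)
2068: Monday (−1)
2067: Saturday (−2)
2066: Friday (−1)
2065: Thursday (−1)
September 17 falls on a Thursday in 2065.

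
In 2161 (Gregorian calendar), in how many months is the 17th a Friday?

2

Check the 17th of each month of 2161: Jan 17: Sat, Feb 17: Tue, Mar 17: Tue, Apr 17: Fri, May 17: Sun, Jun 17: Wed, Jul 17: Fri, Aug 17: Mon, Sep 17: Thu, Oct 17: Sat, Nov 17: Tue, Dec 17: Thu.
Friday occurs in April, July — 2 months.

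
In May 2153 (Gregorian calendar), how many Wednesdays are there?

5

May 2153 has 31 days and begins on Tuesday.
The first Wednesday is May 2.
Wednesdays fall on 2, 9, 16, 23, 30 — that's 5.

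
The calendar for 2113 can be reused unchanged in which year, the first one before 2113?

Two years share a calendar iff Jan 1 falls on the same weekday and both are leap or both are common. 2113: Jan 1 is Sunday, common year.
2112: Jan 1 Friday, leap
2111: Jan 1 Thursday, common
2110: Jan 1 Wednesday, common
2109: Jan 1 Tuesday, common
2108: Jan 1 Sunday, leap
2107: Jan 1 Saturday, common
2106: Jan 1 Friday, common
2105: Jan 1 Thursday, common
2104: Jan 1 Tuesday, leap
2103: Jan 1 Monday, common
2102: Jan 1 Sunday, common
2102 matches on both conditions.

2102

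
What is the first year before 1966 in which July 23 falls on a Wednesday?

1958

From one year to the next, a fixed date's weekday advances by 1, or by 2 when a Feb 29 lies between the two dates.
1966: July 23 is Saturday.
1965: Friday (−1)
1964: Thursday (−1)
1963: Tuesday (−2)
1962: Monday (−1)
1961: Sunday (−1)
1960: Saturday (−1)
1959: Thursday (−2)
1958: Wednesday (−1)
July 23 falls on a Wednesday in 1958.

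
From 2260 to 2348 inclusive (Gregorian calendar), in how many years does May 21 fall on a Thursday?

13

Track May 21's weekday year by year (advancing +1, or +2 across a Feb 29):
  2260: Mon  2261: Tue (+1)  2262: Wed (+1)  2263: Thu (+1) ✓  2264: Sat (+2)
  2265: Sun (+1)  2266: Mon (+1)  2267: Tue (+1)  2268: Thu (+2) ✓  2269: Fri (+1)
  2270: Sat (+1)  2271: Sun (+1)  2272: Tue (+2)  2273: Wed (+1)  … (61 more years) …
  2335: Tue (+1)  2336: Thu (+2) ✓  2337: Fri (+1)  2338: Sat (+1)  2339: Sun (+1)
  2340: Tue (+2)  2341: Wed (+1)  2342: Thu (+1) ✓  2343: Fri (+1)  2344: Sun (+2)
  2345: Mon (+1)  2346: Tue (+1)  2347: Wed (+1)  2348: Fri (+2)
Thursday years: 2263, 2268, 2274, 2285, 2291, 2296, 2303, 2308, 2314, 2325, 2331, 2336, 2342 — 13 in total.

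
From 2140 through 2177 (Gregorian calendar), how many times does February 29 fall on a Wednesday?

Leap years in 2140–2177: 10 of them.
Feb 29 weekday advances by 5 (mod 7) from one leap year to the next four years later (or differs when a century non-leap intervenes).
Leap-day weekdays: 2140:Mon 2144:Sat 2148:Thu 2152:Tue 2156:Sun 2160:Fri 2164:Wed✓ 2168:Mon 2172:Sat 2176:Thu
Wednesday: 2164 → 1.

1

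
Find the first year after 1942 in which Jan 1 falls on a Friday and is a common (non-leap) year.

1943

Jan 1 advances by 2 weekdays after a leap year and by 1 after a common year.
1942: Jan 1 is Thursday.
1943: Friday
1943 begins on a Friday and is a common year.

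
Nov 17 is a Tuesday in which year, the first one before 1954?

1953

From one year to the next, a fixed date's weekday advances by 1, or by 2 when a Feb 29 lies between the two dates.
1954: November 17 is Wednesday.
1953: Tuesday (−1)
Nov 17 falls on a Tuesday in 1953.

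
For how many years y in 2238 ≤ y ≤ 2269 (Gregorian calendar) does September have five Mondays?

9

September has 30 days; it has five Mondays when Monday falls among the first (month-length − 28) days — i.e. when September 1 is one of Monday/Sunday.
September 1 by year: 2238:Sat 2239:Sun✓ 2240:Tue 2241:Wed 2242:Thu 2243:Fri 2244:Sun✓ 2245:Mon✓ 2246:Tue 2247:Wed 2248:Fri 2249:Sat 2250:Sun✓ 2251:Mon✓ 2252:Wed 2253:Thu 2254:Fri 2255:Sat 2256:Mon✓ 2257:Tue 2258:Wed 2259:Thu 2260:Sat 2261:Sun✓ 2262:Mon✓ 2263:Tue 2264:Thu 2265:Fri 2266:Sat 2267:Sun✓ 2268:Tue 2269:Wed
Years with five Mondays: 2239, 2244, 2245, 2250, 2251, 2256, 2261, 2262, 2267 → 9.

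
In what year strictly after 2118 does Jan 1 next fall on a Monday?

From one year to the next, a fixed date's weekday advances by 1, or by 2 when a Feb 29 lies between the two dates.
2118: January 1 is Saturday.
2119: Sunday (+1)
2120: Monday (+1)
Jan 1 falls on a Monday in 2120.

2120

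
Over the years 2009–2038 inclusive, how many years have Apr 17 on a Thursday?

Track Apr 17's weekday year by year (advancing +1, or +2 across a Feb 29):
  2009: Fri  2010: Sat (+1)  2011: Sun (+1)  2012: Tue (+2)  2013: Wed (+1)
  2014: Thu (+1) ✓  2015: Fri (+1)  2016: Sun (+2)  2017: Mon (+1)  2018: Tue (+1)
  2019: Wed (+1)  2020: Fri (+2)  2021: Sat (+1)  2022: Sun (+1)  2023: Mon (+1)
  2024: Wed (+2)  2025: Thu (+1) ✓  2026: Fri (+1)  2027: Sat (+1)  2028: Mon (+2)
  2029: Tue (+1)  2030: Wed (+1)  2031: Thu (+1) ✓  2032: Sat (+2)  2033: Sun (+1)
  2034: Mon (+1)  2035: Tue (+1)  2036: Thu (+2) ✓  2037: Fri (+1)  2038: Sat (+1)
Thursday years: 2014, 2025, 2031, 2036 — 4 in total.

4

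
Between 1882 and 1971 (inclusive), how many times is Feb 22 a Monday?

Track Feb 22's weekday year by year (advancing +1, or +2 across a Feb 29):
  1882: Wed  1883: Thu (+1)  1884: Fri (+1)  1885: Sun (+2)  1886: Mon (+1) ✓
  1887: Tue (+1)  1888: Wed (+1)  1889: Fri (+2)  1890: Sat (+1)  1891: Sun (+1)
  1892: Mon (+1) ✓  1893: Wed (+2)  1894: Thu (+1)  1895: Fri (+1)  … (62 more years) …
  1958: Sat (+1)  1959: Sun (+1)  1960: Mon (+1) ✓  1961: Wed (+2)  1962: Thu (+1)
  1963: Fri (+1)  1964: Sat (+1)  1965: Mon (+2) ✓  1966: Tue (+1)  1967: Wed (+1)
  1968: Thu (+1)  1969: Sat (+2)  1970: Sun (+1)  1971: Mon (+1) ✓
Monday years: 1886, 1892, 1897, 1904, 1909, 1915, 1926, 1932, 1937, 1943, 1954, 1960, 1965, 1971 — 14 in total.

14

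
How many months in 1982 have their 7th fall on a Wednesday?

2

Check the 7th of each month of 1982: Jan 7: Thu, Feb 7: Sun, Mar 7: Sun, Apr 7: Wed, May 7: Fri, Jun 7: Mon, Jul 7: Wed, Aug 7: Sat, Sep 7: Tue, Oct 7: Thu, Nov 7: Sun, Dec 7: Tue.
Wednesday occurs in April, July — 2 months.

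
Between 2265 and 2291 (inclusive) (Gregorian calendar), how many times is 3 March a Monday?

4

Track 3 March's weekday year by year (advancing +1, or +2 across a Feb 29):
  2265: Fri  2266: Sat (+1)  2267: Sun (+1)  2268: Tue (+2)  2269: Wed (+1)
  2270: Thu (+1)  2271: Fri (+1)  2272: Sun (+2)  2273: Mon (+1) ✓  2274: Tue (+1)
  2275: Wed (+1)  2276: Fri (+2)  2277: Sat (+1)  2278: Sun (+1)  2279: Mon (+1) ✓
  2280: Wed (+2)  2281: Thu (+1)  2282: Fri (+1)  2283: Sat (+1)  2284: Mon (+2) ✓
  2285: Tue (+1)  2286: Wed (+1)  2287: Thu (+1)  2288: Sat (+2)  2289: Sun (+1)
  2290: Mon (+1) ✓  2291: Tue (+1)
Monday years: 2273, 2279, 2284, 2290 — 4 in total.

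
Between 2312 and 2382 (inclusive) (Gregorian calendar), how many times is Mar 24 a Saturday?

Track Mar 24's weekday year by year (advancing +1, or +2 across a Feb 29):
  2312: Sun  2313: Mon (+1)  2314: Tue (+1)  2315: Wed (+1)  2316: Fri (+2)
  2317: Sat (+1) ✓  2318: Sun (+1)  2319: Mon (+1)  2320: Wed (+2)  2321: Thu (+1)
  2322: Fri (+1)  2323: Sat (+1) ✓  2324: Mon (+2)  2325: Tue (+1)  … (43 more years) …
  2369: Mon (+1)  2370: Tue (+1)  2371: Wed (+1)  2372: Fri (+2)  2373: Sat (+1) ✓
  2374: Sun (+1)  2375: Mon (+1)  2376: Wed (+2)  2377: Thu (+1)  2378: Fri (+1)
  2379: Sat (+1) ✓  2380: Mon (+2)  2381: Tue (+1)  2382: Wed (+1)
Saturday years: 2317, 2323, 2328, 2334, 2345, 2351, 2356, 2362, 2373, 2379 — 10 in total.

10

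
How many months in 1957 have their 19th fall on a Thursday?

Check the 19th of each month of 1957: Jan 19: Sat, Feb 19: Tue, Mar 19: Tue, Apr 19: Fri, May 19: Sun, Jun 19: Wed, Jul 19: Fri, Aug 19: Mon, Sep 19: Thu, Oct 19: Sat, Nov 19: Tue, Dec 19: Thu.
Thursday occurs in September, December — 2 months.

2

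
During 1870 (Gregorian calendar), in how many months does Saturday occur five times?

5

A month of length L has five Saturdays iff its first Saturday is on day ≤ L−28 (so day 1–3 in a 31-day month, 1–2 in a 30-day month, day 1 in a leap February).
Checking each month of 1870: Jan starts Sat (31d) ✓; Feb starts Tue (28d); Mar starts Tue (31d); Apr starts Fri (30d) ✓; May starts Sun (31d); Jun starts Wed (30d); Jul starts Fri (31d) ✓; Aug starts Mon (31d); Sep starts Thu (30d); Oct starts Sat (31d) ✓; Nov starts Tue (30d); Dec starts Thu (31d) ✓.
Five-Saturday months: January, April, July, October, December → 5.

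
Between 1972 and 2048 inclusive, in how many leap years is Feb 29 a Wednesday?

Leap years in 1972–2048: 20 of them.
Feb 29 weekday advances by 5 (mod 7) from one leap year to the next four years later (or differs when a century non-leap intervenes).
Leap-day weekdays: 1972:Tue 1976:Sun 1980:Fri 1984:Wed✓ 1988:Mon 1992:Sat 1996:Thu 2000:Tue 2004:Sun 2008:Fri 2012:Wed✓ 2016:Mon 2020:Sat 2024:Thu 2028:Tue 2032:Sun 2036:Fri 2040:Wed✓ 2044:Mon 2048:Sat
Wednesday: 1984, 2012, 2040 → 3.

3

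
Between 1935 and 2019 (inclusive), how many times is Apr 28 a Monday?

Track Apr 28's weekday year by year (advancing +1, or +2 across a Feb 29):
  1935: Sun  1936: Tue (+2)  1937: Wed (+1)  1938: Thu (+1)  1939: Fri (+1)
  1940: Sun (+2)  1941: Mon (+1) ✓  1942: Tue (+1)  1943: Wed (+1)  1944: Fri (+2)
  1945: Sat (+1)  1946: Sun (+1)  1947: Mon (+1) ✓  1948: Wed (+2)  … (57 more years) …
  2006: Fri (+1)  2007: Sat (+1)  2008: Mon (+2) ✓  2009: Tue (+1)  2010: Wed (+1)
  2011: Thu (+1)  2012: Sat (+2)  2013: Sun (+1)  2014: Mon (+1) ✓  2015: Tue (+1)
  2016: Thu (+2)  2017: Fri (+1)  2018: Sat (+1)  2019: Sun (+1)
Monday years: 1941, 1947, 1952, 1958, 1969, 1975, 1980, 1986, 1997, 2003, 2008, 2014 — 12 in total.

12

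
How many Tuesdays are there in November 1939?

4

November 1939 has 30 days and begins on Wednesday.
The first Tuesday is November 7.
Tuesdays fall on 7, 14, 21, 28 — that's 4.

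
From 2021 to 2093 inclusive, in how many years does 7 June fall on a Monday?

11

Track 7 June's weekday year by year (advancing +1, or +2 across a Feb 29):
  2021: Mon ✓  2022: Tue (+1)  2023: Wed (+1)  2024: Fri (+2)  2025: Sat (+1)
  2026: Sun (+1)  2027: Mon (+1) ✓  2028: Wed (+2)  2029: Thu (+1)  2030: Fri (+1)
  2031: Sat (+1)  2032: Mon (+2) ✓  2033: Tue (+1)  2034: Wed (+1)  … (45 more years) …
  2080: Fri (+2)  2081: Sat (+1)  2082: Sun (+1)  2083: Mon (+1) ✓  2084: Wed (+2)
  2085: Thu (+1)  2086: Fri (+1)  2087: Sat (+1)  2088: Mon (+2) ✓  2089: Tue (+1)
  2090: Wed (+1)  2091: Thu (+1)  2092: Sat (+2)  2093: Sun (+1)
Monday years: 2021, 2027, 2032, 2038, 2049, 2055, 2060, 2066, 2077, 2083, 2088 — 11 in total.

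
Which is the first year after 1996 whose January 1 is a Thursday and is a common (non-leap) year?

1998

Jan 1 advances by 2 weekdays after a leap year and by 1 after a common year.
1996: Jan 1 is Monday (leap).
1997: Wednesday
1998: Thursday
1998 begins on a Thursday and is a common year.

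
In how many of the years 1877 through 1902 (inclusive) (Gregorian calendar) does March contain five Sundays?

11

March has 31 days; it has five Sundays when Sunday falls among the first (month-length − 28) days — i.e. when March 1 is one of Sunday/Saturday/Friday.
March 1 by year: 1877:Thu 1878:Fri✓ 1879:Sat✓ 1880:Mon 1881:Tue 1882:Wed 1883:Thu 1884:Sat✓ 1885:Sun✓ 1886:Mon 1887:Tue 1888:Thu 1889:Fri✓ 1890:Sat✓ 1891:Sun✓ 1892:Tue 1893:Wed 1894:Thu 1895:Fri✓ 1896:Sun✓ 1897:Mon 1898:Tue 1899:Wed 1900:Thu 1901:Fri✓ 1902:Sat✓
Years with five Sundays: 1878, 1879, 1884, 1885, 1889, 1890, 1891, 1895, 1896, 1901, 1902 → 11.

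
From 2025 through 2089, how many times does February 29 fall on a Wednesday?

Leap years in 2025–2089: 16 of them.
Feb 29 weekday advances by 5 (mod 7) from one leap year to the next four years later (or differs when a century non-leap intervenes).
Leap-day weekdays: 2028:Tue 2032:Sun 2036:Fri 2040:Wed✓ 2044:Mon 2048:Sat 2052:Thu 2056:Tue 2060:Sun 2064:Fri 2068:Wed✓ 2072:Mon 2076:Sat 2080:Thu 2084:Tue 2088:Sun
Wednesday: 2040, 2068 → 2.

2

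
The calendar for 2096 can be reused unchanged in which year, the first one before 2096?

2068

Two years share a calendar iff Jan 1 falls on the same weekday and both are leap or both are common. 2096: Jan 1 is Sunday, leap year.
2095: Jan 1 Saturday, common
2094: Jan 1 Friday, common
2093: Jan 1 Thursday, common
2092: Jan 1 Tuesday, leap
2091: Jan 1 Monday, common
2090: Jan 1 Sunday, common
2089: Jan 1 Saturday, common
2088: Jan 1 Thursday, leap
2087: Jan 1 Wednesday, common
2086: Jan 1 Tuesday, common
2085: Jan 1 Monday, common
2084: Jan 1 Saturday, leap
2083: Jan 1 Friday, common
2082: Jan 1 Thursday, common
2081: Jan 1 Wednesday, common
2080: Jan 1 Monday, leap
2079: Jan 1 Sunday, common
2078: Jan 1 Saturday, common
2077: Jan 1 Friday, common
2076: Jan 1 Wednesday, leap
2075: Jan 1 Tuesday, common
2074: Jan 1 Monday, common
2073: Jan 1 Sunday, common
2072: Jan 1 Friday, leap
2071: Jan 1 Thursday, common
2070: Jan 1 Wednesday, common
2069: Jan 1 Tuesday, common
2068: Jan 1 Sunday, leap
2068 matches on both conditions.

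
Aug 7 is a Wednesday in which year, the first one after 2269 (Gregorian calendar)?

From one year to the next, a fixed date's weekday advances by 1, or by 2 when a Feb 29 lies between the two dates.
2269: August 7 is Saturday.
2270: Sunday (+1)
2271: Monday (+1)
2272: Wednesday (+2)
Aug 7 falls on a Wednesday in 2272.

2272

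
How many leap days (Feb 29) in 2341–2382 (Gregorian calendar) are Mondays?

Leap years in 2341–2382: 10 of them.
Feb 29 weekday advances by 5 (mod 7) from one leap year to the next four years later (or differs when a century non-leap intervenes).
Leap-day weekdays: 2344:Tue 2348:Sun 2352:Fri 2356:Wed 2360:Mon✓ 2364:Sat 2368:Thu 2372:Tue 2376:Sun 2380:Fri
Monday: 2360 → 1.

1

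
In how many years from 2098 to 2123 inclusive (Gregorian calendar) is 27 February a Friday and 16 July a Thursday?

Check each year's weekday for 27 February and 16 July:
  2098: Thu/Wed  2099: Fri/Thu ✓  2100: Sat/Fri  2101: Sun/Sat  2102: Mon/Sun  2103: Tue/Mon  2104: Wed/Wed  2105: Fri/Thu ✓  2106: Sat/Fri  2107: Sun/Sat  2108: Mon/Mon  2109: Wed/Tue  2110: Thu/Wed  2111: Fri/Thu ✓  2112: Sat/Sat  2113: Mon/Sun  2114: Tue/Mon  2115: Wed/Tue  2116: Thu/Thu  2117: Sat/Fri  2118: Sun/Sat  2119: Mon/Sun  2120: Tue/Tue  2121: Thu/Wed  2122: Fri/Thu ✓  2123: Sat/Fri
Both conditions hold in: 2099, 2105, 2111, 2122 — 4.

4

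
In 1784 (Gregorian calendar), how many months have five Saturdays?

4

A month of length L has five Saturdays iff its first Saturday is on day ≤ L−28 (so day 1–3 in a 31-day month, 1–2 in a 30-day month, day 1 in a leap February).
Checking each month of 1784: Jan starts Thu (31d) ✓; Feb starts Sun (29d); Mar starts Mon (31d); Apr starts Thu (30d); May starts Sat (31d) ✓; Jun starts Tue (30d); Jul starts Thu (31d) ✓; Aug starts Sun (31d); Sep starts Wed (30d); Oct starts Fri (31d) ✓; Nov starts Mon (30d); Dec starts Wed (31d).
Five-Saturday months: January, May, July, October → 4.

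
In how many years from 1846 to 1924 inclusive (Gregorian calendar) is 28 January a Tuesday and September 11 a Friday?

3

Check each year's weekday for 28 January and September 11:
  1846: Wed/Fri  1847: Thu/Sat  1848: Fri/Mon  1849: Sun/Tue  1850: Mon/Wed  1851: Tue/Thu  1852: Wed/Sat  1853: Fri/Sun  1854: Sat/Mon  1855: Sun/Tue  1856: Mon/Thu  1857: Wed/Fri  1858: Thu/Sat  1859: Fri/Sun  …(51 more)…  1911: Sat/Mon  1912: Sun/Wed  1913: Tue/Thu  1914: Wed/Fri  1915: Thu/Sat  1916: Fri/Mon  1917: Sun/Tue  1918: Mon/Wed  1919: Tue/Thu  1920: Wed/Sat  1921: Fri/Sun  1922: Sat/Mon  1923: Sun/Tue  1924: Mon/Thu
Both conditions hold in: 1868, 1896, 1908 — 3.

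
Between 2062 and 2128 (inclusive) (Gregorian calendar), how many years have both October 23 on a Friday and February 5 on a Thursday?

Check each year's weekday for October 23 and February 5:
  2062: Mon/Sun  2063: Tue/Mon  2064: Thu/Tue  2065: Fri/Thu ✓  2066: Sat/Fri  2067: Sun/Sat  2068: Tue/Sun  2069: Wed/Tue  2070: Thu/Wed  2071: Fri/Thu ✓  2072: Sun/Fri  2073: Mon/Sun  2074: Tue/Mon  2075: Wed/Tue  …(39 more)…  2115: Wed/Tue  2116: Fri/Wed  2117: Sat/Fri  2118: Sun/Sat  2119: Mon/Sun  2120: Wed/Mon  2121: Thu/Wed  2122: Fri/Thu ✓  2123: Sat/Fri  2124: Mon/Sat  2125: Tue/Mon  2126: Wed/Tue  2127: Thu/Wed  2128: Sat/Thu
Both conditions hold in: 2065, 2071, 2082, 2093, 2099, 2105, 2111, 2122 — 8.

8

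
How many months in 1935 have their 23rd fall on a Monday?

2

Check the 23rd of each month of 1935: Jan 23: Wed, Feb 23: Sat, Mar 23: Sat, Apr 23: Tue, May 23: Thu, Jun 23: Sun, Jul 23: Tue, Aug 23: Fri, Sep 23: Mon, Oct 23: Wed, Nov 23: Sat, Dec 23: Mon.
Monday occurs in September, December — 2 months.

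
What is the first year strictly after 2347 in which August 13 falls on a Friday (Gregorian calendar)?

From one year to the next, a fixed date's weekday advances by 1, or by 2 when a Feb 29 lies between the two dates.
2347: August 13 is Wednesday.
2348: Friday (+2)
August 13 falls on a Friday in 2348.

2348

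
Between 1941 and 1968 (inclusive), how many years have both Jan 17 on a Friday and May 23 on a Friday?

3

Check each year's weekday for Jan 17 and May 23:
  1941: Fri/Fri ✓  1942: Sat/Sat  1943: Sun/Sun  1944: Mon/Tue  1945: Wed/Wed  1946: Thu/Thu  1947: Fri/Fri ✓  1948: Sat/Sun  1949: Mon/Mon  1950: Tue/Tue  1951: Wed/Wed  1952: Thu/Fri  1953: Sat/Sat  1954: Sun/Sun  1955: Mon/Mon  1956: Tue/Wed  1957: Thu/Thu  1958: Fri/Fri ✓  1959: Sat/Sat  1960: Sun/Mon  1961: Tue/Tue  1962: Wed/Wed  1963: Thu/Thu  1964: Fri/Sat  1965: Sun/Sun  1966: Mon/Mon  1967: Tue/Tue  1968: Wed/Thu
Both conditions hold in: 1941, 1947, 1958 — 3.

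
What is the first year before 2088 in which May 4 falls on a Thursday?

2084

From one year to the next, a fixed date's weekday advances by 1, or by 2 when a Feb 29 lies between the two dates.
2088: May 4 is Tuesday.
2087: Sunday (−2)
2086: Saturday (−1)
2085: Friday (−1)
2084: Thursday (−1)
May 4 falls on a Thursday in 2084.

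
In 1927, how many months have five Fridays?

4

A month of length L has five Fridays iff its first Friday is on day ≤ L−28 (so day 1–3 in a 31-day month, 1–2 in a 30-day month, day 1 in a leap February).
Checking each month of 1927: Jan starts Sat (31d); Feb starts Tue (28d); Mar starts Tue (31d); Apr starts Fri (30d) ✓; May starts Sun (31d); Jun starts Wed (30d); Jul starts Fri (31d) ✓; Aug starts Mon (31d); Sep starts Thu (30d) ✓; Oct starts Sat (31d); Nov starts Tue (30d); Dec starts Thu (31d) ✓.
Five-Friday months: April, July, September, December → 4.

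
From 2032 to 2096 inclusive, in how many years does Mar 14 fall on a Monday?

10

Track Mar 14's weekday year by year (advancing +1, or +2 across a Feb 29):
  2032: Sun  2033: Mon (+1) ✓  2034: Tue (+1)  2035: Wed (+1)  2036: Fri (+2)
  2037: Sat (+1)  2038: Sun (+1)  2039: Mon (+1) ✓  2040: Wed (+2)  2041: Thu (+1)
  2042: Fri (+1)  2043: Sat (+1)  2044: Mon (+2) ✓  2045: Tue (+1)  … (37 more years) …
  2083: Sun (+1)  2084: Tue (+2)  2085: Wed (+1)  2086: Thu (+1)  2087: Fri (+1)
  2088: Sun (+2)  2089: Mon (+1) ✓  2090: Tue (+1)  2091: Wed (+1)  2092: Fri (+2)
  2093: Sat (+1)  2094: Sun (+1)  2095: Mon (+1) ✓  2096: Wed (+2)
Monday years: 2033, 2039, 2044, 2050, 2061, 2067, 2072, 2078, 2089, 2095 — 10 in total.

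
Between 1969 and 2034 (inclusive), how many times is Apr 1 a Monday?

9

Track Apr 1's weekday year by year (advancing +1, or +2 across a Feb 29):
  1969: Tue  1970: Wed (+1)  1971: Thu (+1)  1972: Sat (+2)  1973: Sun (+1)
  1974: Mon (+1) ✓  1975: Tue (+1)  1976: Thu (+2)  1977: Fri (+1)  1978: Sat (+1)
  1979: Sun (+1)  1980: Tue (+2)  1981: Wed (+1)  1982: Thu (+1)  … (38 more years) …
  2021: Thu (+1)  2022: Fri (+1)  2023: Sat (+1)  2024: Mon (+2) ✓  2025: Tue (+1)
  2026: Wed (+1)  2027: Thu (+1)  2028: Sat (+2)  2029: Sun (+1)  2030: Mon (+1) ✓
  2031: Tue (+1)  2032: Thu (+2)  2033: Fri (+1)  2034: Sat (+1)
Monday years: 1974, 1985, 1991, 1996, 2002, 2013, 2019, 2024, 2030 — 9 in total.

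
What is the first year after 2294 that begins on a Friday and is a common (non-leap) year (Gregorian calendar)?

2297

Jan 1 advances by 2 weekdays after a leap year and by 1 after a common year.
2294: Jan 1 is Monday.
2295: Tuesday
2296: Wednesday (leap)
2297: Friday
2297 begins on a Friday and is a common year.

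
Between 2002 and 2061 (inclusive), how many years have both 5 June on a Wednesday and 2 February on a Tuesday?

Check each year's weekday for 5 June and 2 February:
  2002: Wed/Sat  2003: Thu/Sun  2004: Sat/Mon  2005: Sun/Wed  2006: Mon/Thu  2007: Tue/Fri  2008: Thu/Sat  2009: Fri/Mon  2010: Sat/Tue  2011: Sun/Wed  2012: Tue/Thu  2013: Wed/Sat  2014: Thu/Sun  2015: Fri/Mon  …(32 more)…  2048: Fri/Sun  2049: Sat/Tue  2050: Sun/Wed  2051: Mon/Thu  2052: Wed/Fri  2053: Thu/Sun  2054: Fri/Mon  2055: Sat/Tue  2056: Mon/Wed  2057: Tue/Fri  2058: Wed/Sat  2059: Thu/Sun  2060: Sat/Mon  2061: Sun/Wed
Both conditions hold in: no year — 0.

0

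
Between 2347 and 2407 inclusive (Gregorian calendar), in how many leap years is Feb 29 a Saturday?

Leap years in 2347–2407: 15 of them.
Feb 29 weekday advances by 5 (mod 7) from one leap year to the next four years later (or differs when a century non-leap intervenes).
Leap-day weekdays: 2348:Sun 2352:Fri 2356:Wed 2360:Mon 2364:Sat✓ 2368:Thu 2372:Tue 2376:Sun 2380:Fri 2384:Wed 2388:Mon 2392:Sat✓ 2396:Thu 2400:Tue 2404:Sun
Saturday: 2364, 2392 → 2.

2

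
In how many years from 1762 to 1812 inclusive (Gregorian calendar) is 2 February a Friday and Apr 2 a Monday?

5

Check each year's weekday for 2 February and Apr 2:
  1762: Tue/Fri  1763: Wed/Sat  1764: Thu/Mon  1765: Sat/Tue  1766: Sun/Wed  1767: Mon/Thu  1768: Tue/Sat  1769: Thu/Sun  1770: Fri/Mon ✓  1771: Sat/Tue  1772: Sun/Thu  1773: Tue/Fri  1774: Wed/Sat  1775: Thu/Sun  …(23 more)…  1799: Sat/Tue  1800: Sun/Wed  1801: Mon/Thu  1802: Tue/Fri  1803: Wed/Sat  1804: Thu/Mon  1805: Sat/Tue  1806: Sun/Wed  1807: Mon/Thu  1808: Tue/Sat  1809: Thu/Sun  1810: Fri/Mon ✓  1811: Sat/Tue  1812: Sun/Thu
Both conditions hold in: 1770, 1781, 1787, 1798, 1810 — 5.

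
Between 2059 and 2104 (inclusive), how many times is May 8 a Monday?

Track May 8's weekday year by year (advancing +1, or +2 across a Feb 29):
  2059: Thu  2060: Sat (+2)  2061: Sun (+1)  2062: Mon (+1) ✓  2063: Tue (+1)
  2064: Thu (+2)  2065: Fri (+1)  2066: Sat (+1)  2067: Sun (+1)  2068: Tue (+2)
  2069: Wed (+1)  2070: Thu (+1)  2071: Fri (+1)  2072: Sun (+2)  … (18 more years) …
  2091: Tue (+1)  2092: Thu (+2)  2093: Fri (+1)  2094: Sat (+1)  2095: Sun (+1)
  2096: Tue (+2)  2097: Wed (+1)  2098: Thu (+1)  2099: Fri (+1)  2100: Sat (+1)
  2101: Sun (+1)  2102: Mon (+1) ✓  2103: Tue (+1)  2104: Thu (+2)
Monday years: 2062, 2073, 2079, 2084, 2090, 2102 — 6 in total.

6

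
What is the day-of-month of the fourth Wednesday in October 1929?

October 1, 1929 is a Tuesday, so the first Wednesday is the 2nd.
The fourth Wednesday is 2 + 21 = 23.

23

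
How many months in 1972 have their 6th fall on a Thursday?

Check the 6th of each month of 1972: Jan 6: Thu, Feb 6: Sun, Mar 6: Mon, Apr 6: Thu, May 6: Sat, Jun 6: Tue, Jul 6: Thu, Aug 6: Sun, Sep 6: Wed, Oct 6: Fri, Nov 6: Mon, Dec 6: Wed.
Thursday occurs in January, April, July — 3 months.

3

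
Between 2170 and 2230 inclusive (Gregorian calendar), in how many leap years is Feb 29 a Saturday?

2

Leap years in 2170–2230: 14 of them.
Feb 29 weekday advances by 5 (mod 7) from one leap year to the next four years later (or differs when a century non-leap intervenes).
Leap-day weekdays: 2172:Sat✓ 2176:Thu 2180:Tue 2184:Sun 2188:Fri 2192:Wed 2196:Mon 2204:Wed 2208:Mon 2212:Sat✓ 2216:Thu 2220:Tue 2224:Sun 2228:Fri
Saturday: 2172, 2212 → 2.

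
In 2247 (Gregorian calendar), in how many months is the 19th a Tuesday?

2

Check the 19th of each month of 2247: Jan 19: Tue, Feb 19: Fri, Mar 19: Fri, Apr 19: Mon, May 19: Wed, Jun 19: Sat, Jul 19: Mon, Aug 19: Thu, Sep 19: Sun, Oct 19: Tue, Nov 19: Fri, Dec 19: Sun.
Tuesday occurs in January, October — 2 months.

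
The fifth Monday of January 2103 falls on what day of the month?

29

January 1, 2103 is a Monday, so the first Monday is the 1st.
The fifth Monday is 1 + 28 = 29.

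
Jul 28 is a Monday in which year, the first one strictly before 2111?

From one year to the next, a fixed date's weekday advances by 1, or by 2 when a Feb 29 lies between the two dates.
2111: July 28 is Tuesday.
2110: Monday (−1)
Jul 28 falls on a Monday in 2110.

2110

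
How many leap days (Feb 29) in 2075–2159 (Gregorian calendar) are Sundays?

3

Leap years in 2075–2159: 20 of them.
Feb 29 weekday advances by 5 (mod 7) from one leap year to the next four years later (or differs when a century non-leap intervenes).
Leap-day weekdays: 2076:Sat 2080:Thu 2084:Tue 2088:Sun✓ 2092:Fri 2096:Wed 2104:Fri 2108:Wed 2112:Mon 2116:Sat 2120:Thu 2124:Tue 2128:Sun✓ 2132:Fri 2136:Wed 2140:Mon 2144:Sat 2148:Thu 2152:Tue 2156:Sun✓
Sunday: 2088, 2128, 2156 → 3.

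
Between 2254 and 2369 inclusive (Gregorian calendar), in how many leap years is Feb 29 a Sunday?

3

Leap years in 2254–2369: 28 of them.
Feb 29 weekday advances by 5 (mod 7) from one leap year to the next four years later (or differs when a century non-leap intervenes).
Leap-day weekdays: 2256:Fri 2260:Wed 2264:Mon 2268:Sat 2272:Thu 2276:Tue 2280:Sun✓ 2284:Fri 2288:Wed 2292:Mon 2296:Sat 2304:Mon 2308:Sat 2312:Thu 2316:Tue 2320:Sun✓ 2324:Fri 2328:Wed 2332:Mon 2336:Sat 2340:Thu 2344:Tue 2348:Sun✓ 2352:Fri 2356:Wed 2360:Mon 2364:Sat 2368:Thu
Sunday: 2280, 2320, 2348 → 3.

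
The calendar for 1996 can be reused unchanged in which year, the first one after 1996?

2024

Two years share a calendar iff Jan 1 falls on the same weekday and both are leap or both are common. 1996: Jan 1 is Monday, leap year.
1997: Jan 1 Wednesday, common
1998: Jan 1 Thursday, common
1999: Jan 1 Friday, common
2000: Jan 1 Saturday, leap
2001: Jan 1 Monday, common
2002: Jan 1 Tuesday, common
2003: Jan 1 Wednesday, common
2004: Jan 1 Thursday, leap
2005: Jan 1 Saturday, common
2006: Jan 1 Sunday, common
2007: Jan 1 Monday, common
2008: Jan 1 Tuesday, leap
2009: Jan 1 Thursday, common
2010: Jan 1 Friday, common
2011: Jan 1 Saturday, common
2012: Jan 1 Sunday, leap
2013: Jan 1 Tuesday, common
2014: Jan 1 Wednesday, common
2015: Jan 1 Thursday, common
2016: Jan 1 Friday, leap
2017: Jan 1 Sunday, common
2018: Jan 1 Monday, common
2019: Jan 1 Tuesday, common
2020: Jan 1 Wednesday, leap
2021: Jan 1 Friday, common
2022: Jan 1 Saturday, common
2023: Jan 1 Sunday, common
2024: Jan 1 Monday, leap
2024 matches on both conditions.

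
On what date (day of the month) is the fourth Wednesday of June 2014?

June 1, 2014 is a Sunday, so the first Wednesday is the 4th.
The fourth Wednesday is 4 + 21 = 25.

25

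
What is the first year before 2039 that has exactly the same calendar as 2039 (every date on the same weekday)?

2033

Two years share a calendar iff Jan 1 falls on the same weekday and both are leap or both are common. 2039: Jan 1 is Saturday, common year.
2038: Jan 1 Friday, common
2037: Jan 1 Thursday, common
2036: Jan 1 Tuesday, leap
2035: Jan 1 Monday, common
2034: Jan 1 Sunday, common
2033: Jan 1 Saturday, common
2033 matches on both conditions.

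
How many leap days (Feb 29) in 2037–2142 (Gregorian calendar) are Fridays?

Leap years in 2037–2142: 25 of them.
Feb 29 weekday advances by 5 (mod 7) from one leap year to the next four years later (or differs when a century non-leap intervenes).
Leap-day weekdays: 2040:Wed 2044:Mon 2048:Sat 2052:Thu 2056:Tue 2060:Sun 2064:Fri✓ 2068:Wed 2072:Mon 2076:Sat 2080:Thu 2084:Tue 2088:Sun 2092:Fri✓ 2096:Wed 2104:Fri✓ 2108:Wed 2112:Mon 2116:Sat 2120:Thu 2124:Tue 2128:Sun 2132:Fri✓ 2136:Wed 2140:Mon
Friday: 2064, 2092, 2104, 2132 → 4.

4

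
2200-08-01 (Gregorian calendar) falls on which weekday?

Friday

January 1, 2200 is a Wednesday.
August 1 is day 213 of the year, i.e. 212 days after Jan 1.
212 mod 7 = 2, so advance 2 weekdays from Wednesday: Friday.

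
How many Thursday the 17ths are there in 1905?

1

Check the 17th of each month of 1905: Jan 17: Tue, Feb 17: Fri, Mar 17: Fri, Apr 17: Mon, May 17: Wed, Jun 17: Sat, Jul 17: Mon, Aug 17: Thu, Sep 17: Sun, Oct 17: Tue, Nov 17: Fri, Dec 17: Sun.
Thursday occurs in August — 1 month.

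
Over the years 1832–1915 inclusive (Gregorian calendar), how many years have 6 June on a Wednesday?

Track 6 June's weekday year by year (advancing +1, or +2 across a Feb 29):
  1832: Wed ✓  1833: Thu (+1)  1834: Fri (+1)  1835: Sat (+1)  1836: Mon (+2)
  1837: Tue (+1)  1838: Wed (+1) ✓  1839: Thu (+1)  1840: Sat (+2)  1841: Sun (+1)
  1842: Mon (+1)  1843: Tue (+1)  1844: Thu (+2)  1845: Fri (+1)  … (56 more years) …
  1902: Fri (+1)  1903: Sat (+1)  1904: Mon (+2)  1905: Tue (+1)  1906: Wed (+1) ✓
  1907: Thu (+1)  1908: Sat (+2)  1909: Sun (+1)  1910: Mon (+1)  1911: Tue (+1)
  1912: Thu (+2)  1913: Fri (+1)  1914: Sat (+1)  1915: Sun (+1)
Wednesday years: 1832, 1838, 1849, 1855, 1860, 1866, 1877, 1883, 1888, 1894, 1900, 1906 — 12 in total.

12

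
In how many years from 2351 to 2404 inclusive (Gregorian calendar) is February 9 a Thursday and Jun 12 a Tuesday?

2

Check each year's weekday for February 9 and Jun 12:
  2351: Fri/Tue  2352: Sat/Thu  2353: Mon/Fri  2354: Tue/Sat  2355: Wed/Sun  2356: Thu/Tue ✓  2357: Sat/Wed  2358: Sun/Thu  2359: Mon/Fri  2360: Tue/Sun  2361: Thu/Mon  2362: Fri/Tue  2363: Sat/Wed  2364: Sun/Fri  …(26 more)…  2391: Sat/Wed  2392: Sun/Fri  2393: Tue/Sat  2394: Wed/Sun  2395: Thu/Mon  2396: Fri/Wed  2397: Sun/Thu  2398: Mon/Fri  2399: Tue/Sat  2400: Wed/Mon  2401: Fri/Tue  2402: Sat/Wed  2403: Sun/Thu  2404: Mon/Sat
Both conditions hold in: 2356, 2384 — 2.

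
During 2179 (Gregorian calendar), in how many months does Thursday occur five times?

4

A month of length L has five Thursdays iff its first Thursday is on day ≤ L−28 (so day 1–3 in a 31-day month, 1–2 in a 30-day month, day 1 in a leap February).
Checking each month of 2179: Jan starts Fri (31d); Feb starts Mon (28d); Mar starts Mon (31d); Apr starts Thu (30d) ✓; May starts Sat (31d); Jun starts Tue (30d); Jul starts Thu (31d) ✓; Aug starts Sun (31d); Sep starts Wed (30d) ✓; Oct starts Fri (31d); Nov starts Mon (30d); Dec starts Wed (31d) ✓.
Five-Thursday months: April, July, September, December → 4.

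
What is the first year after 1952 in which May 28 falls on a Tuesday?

1957

From one year to the next, a fixed date's weekday advances by 1, or by 2 when a Feb 29 lies between the two dates.
1952: May 28 is Wednesday.
1953: Thursday (+1)
1954: Friday (+1)
1955: Saturday (+1)
1956: Monday (+2)
1957: Tuesday (+1)
May 28 falls on a Tuesday in 1957.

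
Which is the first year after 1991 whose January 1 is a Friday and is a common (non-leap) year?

Jan 1 advances by 2 weekdays after a leap year and by 1 after a common year.
1991: Jan 1 is Tuesday.
1992: Wednesday (leap)
1993: Friday
1993 begins on a Friday and is a common year.

1993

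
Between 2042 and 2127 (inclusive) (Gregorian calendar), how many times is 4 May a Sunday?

Track 4 May's weekday year by year (advancing +1, or +2 across a Feb 29):
  2042: Sun ✓  2043: Mon (+1)  2044: Wed (+2)  2045: Thu (+1)  2046: Fri (+1)
  2047: Sat (+1)  2048: Mon (+2)  2049: Tue (+1)  2050: Wed (+1)  2051: Thu (+1)
  2052: Sat (+2)  2053: Sun (+1) ✓  2054: Mon (+1)  2055: Tue (+1)  … (58 more years) …
  2114: Fri (+1)  2115: Sat (+1)  2116: Mon (+2)  2117: Tue (+1)  2118: Wed (+1)
  2119: Thu (+1)  2120: Sat (+2)  2121: Sun (+1) ✓  2122: Mon (+1)  2123: Tue (+1)
  2124: Thu (+2)  2125: Fri (+1)  2126: Sat (+1)  2127: Sun (+1) ✓
Sunday years: 2042, 2053, 2059, 2064, 2070, 2081, 2087, 2092, 2098, 2104, 2110, 2121, 2127 — 13 in total.

13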